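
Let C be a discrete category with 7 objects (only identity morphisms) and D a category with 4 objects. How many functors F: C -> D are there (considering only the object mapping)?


A functor from a discrete category C to D is determined by
where each object maps. Each of the 7 objects of C can map
to any of the 4 objects of D independently.
Number of functors = 4^7 = 16384

16384


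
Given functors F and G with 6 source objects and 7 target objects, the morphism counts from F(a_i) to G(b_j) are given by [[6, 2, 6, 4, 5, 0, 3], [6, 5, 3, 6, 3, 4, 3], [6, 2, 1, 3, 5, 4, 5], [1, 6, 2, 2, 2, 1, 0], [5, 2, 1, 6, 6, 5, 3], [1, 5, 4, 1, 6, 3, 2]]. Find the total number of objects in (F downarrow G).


Objects of (F downarrow G) are triples (a, b, h: F(a)->G(b)).
The count equals the sum of all entries in the hom-matrix.
sum(row 0) = 26
sum(row 1) = 30
sum(row 2) = 26
sum(row 3) = 14
sum(row 4) = 28
sum(row 5) = 22
Grand total = 146

146


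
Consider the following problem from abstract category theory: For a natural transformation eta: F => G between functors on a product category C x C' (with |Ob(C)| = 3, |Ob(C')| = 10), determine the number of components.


A natural transformation eta: F => G assigns one component morphism per
object of the domain category.
The domain is the product category C x C', so
|Ob(C x C')| = |Ob(C)| * |Ob(C')| = 3 * 10 = 30.
Therefore eta has 30 component morphisms.

30


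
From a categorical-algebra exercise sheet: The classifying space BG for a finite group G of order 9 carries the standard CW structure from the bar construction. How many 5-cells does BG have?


In the bar-construction CW model of BG, the n-cells are indexed by
n-tuples [g_1|...|g_n] of non-identity elements of G (degenerate
simplices with some g_i = e do not contribute cells), so there are
(|G| - 1)^n n-cells.
For dim = 5 with |G| = 9:
cells = (9 - 1)^5 = 8^5 = 32768

32768


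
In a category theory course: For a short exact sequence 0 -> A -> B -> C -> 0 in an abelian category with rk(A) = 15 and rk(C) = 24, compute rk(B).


For a short exact sequence 0 -> A -> B -> C -> 0,
rank is additive: rank(B) = rank(A) + rank(C).
rank(B) = 15 + 24 = 39

39


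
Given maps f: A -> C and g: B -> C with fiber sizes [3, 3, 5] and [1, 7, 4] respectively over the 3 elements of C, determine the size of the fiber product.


The pullback A x_C B consists of pairs (a, b) with f(a) = g(b).
For each element c in C, the fiber product has |f^-1(c)| * |g^-1(c)| elements.
Summing over C: 3 * 1 + 3 * 7 + 5 * 4
= 3 + 21 + 20 = 44

44


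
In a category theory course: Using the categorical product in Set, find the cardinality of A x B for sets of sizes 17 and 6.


In Set, the product A x B is the Cartesian product.
By the universal property, |A x B| = |A| * |B|.
|A x B| = 17 * 6 = 102

102


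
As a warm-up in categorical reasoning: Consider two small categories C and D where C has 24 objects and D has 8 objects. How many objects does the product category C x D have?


The product category C x D has objects that are pairs (c, d).
Number of pairs = |Ob(C)| * |Ob(D)| = 24 * 8 = 192

192


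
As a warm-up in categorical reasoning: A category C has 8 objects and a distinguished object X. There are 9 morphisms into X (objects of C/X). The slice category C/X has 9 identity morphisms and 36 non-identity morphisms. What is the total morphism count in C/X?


In the slice category C/X, objects are morphisms to X.
Identity morphisms: 9 (one per object of C/X).
Non-identity morphisms: 36.
Total = 9 + 36 = 45

45


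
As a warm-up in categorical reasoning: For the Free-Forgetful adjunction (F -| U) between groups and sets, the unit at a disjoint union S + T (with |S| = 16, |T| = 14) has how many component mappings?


The unit eta_X: X -> U(F(X)) of the Free-Forgetful adjunction
maps each element of X to a generator of F(X). For X = S + T (disjoint
union in Set), |S + T| = |S| + |T|.
Total mappings = 16 + 14 = 30.

30


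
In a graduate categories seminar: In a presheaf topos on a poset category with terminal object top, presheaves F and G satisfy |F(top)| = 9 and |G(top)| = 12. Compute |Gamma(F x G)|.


Global sections of a presheaf on a poset with terminal top satisfy
Gamma(H) ~ H(top). Presheaves admit pointwise products, so
(F x G)(top) = F(top) x G(top) (Cartesian product).
|Gamma(F x G)| = |F(top)| * |G(top)| = 9 * 12 = 108.

108


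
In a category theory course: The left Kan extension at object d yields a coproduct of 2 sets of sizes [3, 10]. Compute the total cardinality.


Pointwise, the left Kan extension (Lan_F H)(d) is the colimit, indexed
by the comma category (F downarrow d), of H composed with the
projection (F downarrow d) -> C. Here that colimit is given
as a coproduct (disjoint union) of sets, so its cardinality is the
sum of the sizes of the summands.
Coproduct of sets with sizes: 3 + 10
= 13

13


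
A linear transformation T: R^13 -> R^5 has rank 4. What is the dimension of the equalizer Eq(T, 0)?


The equalizer of f and the zero map is ker(f).
By the rank-nullity theorem: dim(ker(f)) = dim(domain) - rank(f).
dim(ker(f)) = 13 - 4 = 9

9


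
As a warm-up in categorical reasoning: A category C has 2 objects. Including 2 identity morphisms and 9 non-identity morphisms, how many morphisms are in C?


Each object has an identity morphism, giving 2 identities.
Adding the 9 non-identity morphisms:
Total = 2 + 9 = 11

11


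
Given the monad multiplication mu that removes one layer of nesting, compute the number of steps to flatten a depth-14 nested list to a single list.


Each application of mu: T^2 -> T removes one layer of nesting.
Starting at depth 14 (i.e., T^14(X)), we need to reach T(X).
Number of mu applications = 14 - 1 = 13

13


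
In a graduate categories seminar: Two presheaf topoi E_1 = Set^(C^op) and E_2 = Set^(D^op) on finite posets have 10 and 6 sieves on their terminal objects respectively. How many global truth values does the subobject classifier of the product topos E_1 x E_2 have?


In a product of presheaf topoi E_1 x E_2, the subobject classifier
is Omega = Omega_1 x Omega_2 (componentwise), so
|Omega(top)| = |Omega_1(top_1)| * |Omega_2(top_2)|.
= 10 * 6 = 60.

60


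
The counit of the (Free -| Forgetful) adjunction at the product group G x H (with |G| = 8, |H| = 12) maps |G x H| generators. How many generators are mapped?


The counit epsilon_K: F(U(K)) -> K of the Free-Forgetful adjunction
maps |K| generators of F(U(K)) into K. For K = G x H (the product group),
|G x H| = |G| * |H|.
Total generators mapped = 8 * 12 = 96.

96


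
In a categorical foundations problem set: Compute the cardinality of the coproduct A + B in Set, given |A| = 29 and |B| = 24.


In Set, the coproduct A + B is the disjoint union.
|A + B| = |A| + |B| = 29 + 24 = 53

53


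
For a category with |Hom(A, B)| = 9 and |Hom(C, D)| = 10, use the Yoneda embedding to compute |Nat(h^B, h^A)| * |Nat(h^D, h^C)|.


By the Yoneda lemma, Nat(h^B, h^A) is isomorphic to Hom(A, B),
so |Nat(h^B, h^A)| = |Hom(A, B)| and |Nat(h^D, h^C)| = |Hom(C, D)|.
|Hom(A, B)| = 9, |Hom(C, D)| = 10.
|Nat(h^B, h^A) x Nat(h^D, h^C)| = 9 * 10 = 90

90


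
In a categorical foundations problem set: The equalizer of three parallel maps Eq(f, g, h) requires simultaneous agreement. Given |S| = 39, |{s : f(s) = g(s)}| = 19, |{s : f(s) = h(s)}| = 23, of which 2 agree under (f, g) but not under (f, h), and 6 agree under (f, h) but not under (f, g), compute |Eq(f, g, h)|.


Eq(f, g, h) is the triple-agreement set: points in S where all three
maps take the same value. Using inclusion-exclusion on the pairwise data:
Pair (f, g) agrees on 19 points; pair (f, h) on 23 points.
Points agreeing under (f, g) but not (f, h) = 2; under (f, h) but not (f, g) = 6.
Triple-agreement = agreement-in-(f, g) minus points that agree under (f, g) but not (f, h):
|Eq(f, g, h)| = 19 - 2 = 17
(cross-check via (f, h): 23 - 6 = 17.)

17


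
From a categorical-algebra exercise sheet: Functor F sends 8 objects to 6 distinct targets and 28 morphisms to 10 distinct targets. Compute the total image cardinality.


The image of F consists of distinct objects and distinct morphisms.
|Im(F)| on objects = 6
|Im(F)| on morphisms = 10
Total image cardinality = 6 + 10 = 16

16


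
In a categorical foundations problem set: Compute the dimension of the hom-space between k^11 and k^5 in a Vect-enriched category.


In Vect-enriched categories, Hom(k^n, k^m) is the space of m x n matrices.
dim(Hom(k^11, k^5)) = 5 * 11 = 55

55


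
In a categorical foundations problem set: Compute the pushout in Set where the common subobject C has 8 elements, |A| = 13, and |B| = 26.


The pushout A +_C B identifies the images of C in A and B.
|A +_C B| = |A| + |B| - |C| (for injections).
= 13 + 26 - 8 = 31

31


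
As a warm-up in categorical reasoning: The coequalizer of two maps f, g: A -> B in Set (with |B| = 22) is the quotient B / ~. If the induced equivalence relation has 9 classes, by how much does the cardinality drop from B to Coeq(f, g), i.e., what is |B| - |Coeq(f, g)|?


The coequalizer Coeq(f, g) = B / ~ has one element per equivalence class.
|B| = 22, |Coeq(f, g)| = 9.
|B| - |Coeq(f, g)| = 22 - 9 = 13.

13


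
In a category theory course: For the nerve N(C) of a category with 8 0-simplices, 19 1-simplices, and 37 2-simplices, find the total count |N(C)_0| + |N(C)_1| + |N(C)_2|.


The 2-skeleton of the nerve N(C) consists of simplices in dimensions 0, 1, 2:
  |N(C)_0| = 8 (objects)
  |N(C)_1| = 19 (morphisms)
  |N(C)_2| = 37 (composable pairs)
Total = 8 + 19 + 37 = 64

64


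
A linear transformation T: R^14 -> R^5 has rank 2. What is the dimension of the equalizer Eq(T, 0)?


The equalizer of f and the zero map is ker(f).
By the rank-nullity theorem: dim(ker(f)) = dim(domain) - rank(f).
dim(ker(f)) = 14 - 2 = 12

12


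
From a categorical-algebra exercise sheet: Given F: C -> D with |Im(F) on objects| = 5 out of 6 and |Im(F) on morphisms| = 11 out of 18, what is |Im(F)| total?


The image of F consists of distinct objects and distinct morphisms.
|Im(F)| on objects = 5
|Im(F)| on morphisms = 11
Total image cardinality = 5 + 11 = 16

16


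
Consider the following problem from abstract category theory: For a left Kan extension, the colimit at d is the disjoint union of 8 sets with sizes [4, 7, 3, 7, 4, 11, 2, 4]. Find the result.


Pointwise, the left Kan extension (Lan_F H)(d) is the colimit, indexed
by the comma category (F downarrow d), of H composed with the
projection (F downarrow d) -> C. Here that colimit is given
as a coproduct (disjoint union) of sets, so its cardinality is the
sum of the sizes of the summands.
Coproduct of sets with sizes: 4 + 7 + 3 + 7 + 4 + 11 + 2 + 4
= 42

42


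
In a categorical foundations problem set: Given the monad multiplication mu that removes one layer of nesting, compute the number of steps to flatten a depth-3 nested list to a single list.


Each application of mu: T^2 -> T removes one layer of nesting.
Starting at depth 3 (i.e., T^3(X)), we need to reach T(X).
Number of mu applications = 3 - 1 = 2

2


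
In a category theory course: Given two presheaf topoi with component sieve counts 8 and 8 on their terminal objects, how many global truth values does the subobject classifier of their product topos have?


In a product of presheaf topoi E_1 x E_2, the subobject classifier
is Omega = Omega_1 x Omega_2 (componentwise), so
|Omega(top)| = |Omega_1(top_1)| * |Omega_2(top_2)|.
= 8 * 8 = 64.

64


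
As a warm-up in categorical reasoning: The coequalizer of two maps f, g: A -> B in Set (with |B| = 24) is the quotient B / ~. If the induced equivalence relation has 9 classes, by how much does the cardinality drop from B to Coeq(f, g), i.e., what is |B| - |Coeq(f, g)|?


The coequalizer Coeq(f, g) = B / ~ has one element per equivalence class.
|B| = 24, |Coeq(f, g)| = 9.
|B| - |Coeq(f, g)| = 24 - 9 = 15.

15


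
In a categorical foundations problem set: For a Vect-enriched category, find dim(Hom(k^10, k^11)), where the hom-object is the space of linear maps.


In Vect-enriched categories, Hom(k^n, k^m) is the space of m x n matrices.
dim(Hom(k^10, k^11)) = 11 * 10 = 110

110


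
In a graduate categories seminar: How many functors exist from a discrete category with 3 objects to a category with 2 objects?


A functor from a discrete category C to D is determined by
where each object maps. Each of the 3 objects of C can map
to any of the 2 objects of D independently.
Number of functors = 2^3 = 8

8


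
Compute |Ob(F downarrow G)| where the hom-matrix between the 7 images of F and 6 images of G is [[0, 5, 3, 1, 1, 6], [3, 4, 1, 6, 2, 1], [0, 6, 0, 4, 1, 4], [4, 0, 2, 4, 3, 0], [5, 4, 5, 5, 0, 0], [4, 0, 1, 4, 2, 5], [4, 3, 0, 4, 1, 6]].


Objects of (F downarrow G) are triples (a, b, h: F(a)->G(b)).
The count equals the sum of all entries in the hom-matrix.
sum(row 0) = 16
sum(row 1) = 17
sum(row 2) = 15
sum(row 3) = 13
sum(row 4) = 19
sum(row 5) = 16
sum(row 6) = 18
Grand total = 114

114


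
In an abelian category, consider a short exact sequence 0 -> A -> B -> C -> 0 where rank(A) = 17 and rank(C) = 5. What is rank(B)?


For a short exact sequence 0 -> A -> B -> C -> 0,
rank is additive: rank(B) = rank(A) + rank(C).
rank(B) = 17 + 5 = 22

22


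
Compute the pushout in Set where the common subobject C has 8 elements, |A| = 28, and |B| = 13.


The pushout A +_C B identifies the images of C in A and B.
|A +_C B| = |A| + |B| - |C| (for injections).
= 28 + 13 - 8 = 33

33


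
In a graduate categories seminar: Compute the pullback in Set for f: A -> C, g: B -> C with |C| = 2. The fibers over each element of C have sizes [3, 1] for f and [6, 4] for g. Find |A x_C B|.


The pullback A x_C B consists of pairs (a, b) with f(a) = g(b).
For each element c in C, the fiber product has |f^-1(c)| * |g^-1(c)| elements.
Summing over C: 3 * 6 + 1 * 4
= 18 + 4 = 22

22


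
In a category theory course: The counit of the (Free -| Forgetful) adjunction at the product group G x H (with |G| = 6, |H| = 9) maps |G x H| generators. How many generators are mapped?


The counit epsilon_K: F(U(K)) -> K of the Free-Forgetful adjunction
maps |K| generators of F(U(K)) into K. For K = G x H (the product group),
|G x H| = |G| * |H|.
Total generators mapped = 6 * 9 = 54.

54


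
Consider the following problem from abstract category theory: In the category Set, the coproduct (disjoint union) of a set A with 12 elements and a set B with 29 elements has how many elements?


In Set, the coproduct A + B is the disjoint union.
|A + B| = |A| + |B| = 12 + 29 = 41

41


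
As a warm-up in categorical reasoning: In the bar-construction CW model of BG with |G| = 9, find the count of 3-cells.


In the bar-construction CW model of BG, the n-cells are indexed by
n-tuples [g_1|...|g_n] of non-identity elements of G (degenerate
simplices with some g_i = e do not contribute cells), so there are
(|G| - 1)^n n-cells.
For dim = 3 with |G| = 9:
cells = (9 - 1)^3 = 8^3 = 512

512


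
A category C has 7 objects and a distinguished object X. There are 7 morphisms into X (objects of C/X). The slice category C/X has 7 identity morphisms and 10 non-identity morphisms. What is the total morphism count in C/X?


In the slice category C/X, objects are morphisms to X.
Identity morphisms: 7 (one per object of C/X).
Non-identity morphisms: 10.
Total = 7 + 10 = 17

17


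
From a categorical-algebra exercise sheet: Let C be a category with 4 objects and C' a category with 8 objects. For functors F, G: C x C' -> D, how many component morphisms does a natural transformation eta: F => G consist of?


A natural transformation eta: F => G assigns one component morphism per
object of the domain category.
The domain is the product category C x C', so
|Ob(C x C')| = |Ob(C)| * |Ob(C')| = 4 * 8 = 32.
Therefore eta has 32 component morphisms.

32


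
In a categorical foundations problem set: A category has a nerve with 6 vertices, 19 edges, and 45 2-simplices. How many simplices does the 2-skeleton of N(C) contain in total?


The 2-skeleton of the nerve N(C) consists of simplices in dimensions 0, 1, 2:
  |N(C)_0| = 6 (objects)
  |N(C)_1| = 19 (morphisms)
  |N(C)_2| = 45 (composable pairs)
Total = 6 + 19 + 45 = 70

70


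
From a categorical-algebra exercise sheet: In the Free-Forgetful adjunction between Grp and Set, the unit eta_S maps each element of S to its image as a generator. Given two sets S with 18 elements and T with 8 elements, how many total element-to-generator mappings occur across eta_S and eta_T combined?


The unit eta_X: X -> U(F(X)) of the Free-Forgetful adjunction
maps each element of X to a generator of F(X). For X = S + T (disjoint
union in Set), |S + T| = |S| + |T|.
Total mappings = 18 + 8 = 26.

26


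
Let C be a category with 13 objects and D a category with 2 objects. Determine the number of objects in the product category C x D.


The product category C x D has objects that are pairs (c, d).
Number of pairs = |Ob(C)| * |Ob(D)| = 13 * 2 = 26

26


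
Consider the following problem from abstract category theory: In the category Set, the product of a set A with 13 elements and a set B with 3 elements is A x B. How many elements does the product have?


In Set, the product A x B is the Cartesian product.
By the universal property, |A x B| = |A| * |B|.
|A x B| = 13 * 3 = 39

39


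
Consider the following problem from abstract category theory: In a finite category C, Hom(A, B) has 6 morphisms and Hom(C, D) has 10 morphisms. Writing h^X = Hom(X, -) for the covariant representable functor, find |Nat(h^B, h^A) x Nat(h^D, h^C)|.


By the Yoneda lemma, Nat(h^B, h^A) is isomorphic to Hom(A, B),
so |Nat(h^B, h^A)| = |Hom(A, B)| and |Nat(h^D, h^C)| = |Hom(C, D)|.
|Hom(A, B)| = 6, |Hom(C, D)| = 10.
|Nat(h^B, h^A) x Nat(h^D, h^C)| = 6 * 10 = 60

60


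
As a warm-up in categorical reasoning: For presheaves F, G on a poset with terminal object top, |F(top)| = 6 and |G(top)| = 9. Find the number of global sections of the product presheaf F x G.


Global sections of a presheaf on a poset with terminal top satisfy
Gamma(H) ~ H(top). Presheaves admit pointwise products, so
(F x G)(top) = F(top) x G(top) (Cartesian product).
|Gamma(F x G)| = |F(top)| * |G(top)| = 6 * 9 = 54.

54


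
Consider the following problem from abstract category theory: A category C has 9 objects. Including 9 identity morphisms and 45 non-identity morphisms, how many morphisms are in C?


Each object has an identity morphism, giving 9 identities.
Adding the 45 non-identity morphisms:
Total = 9 + 45 = 54

54


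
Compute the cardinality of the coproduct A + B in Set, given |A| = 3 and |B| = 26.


In Set, the coproduct A + B is the disjoint union.
|A + B| = |A| + |B| = 3 + 26 = 29

29


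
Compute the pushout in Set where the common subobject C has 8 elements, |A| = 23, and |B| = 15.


The pushout A +_C B identifies the images of C in A and B.
|A +_C B| = |A| + |B| - |C| (for injections).
= 23 + 15 - 8 = 30

30


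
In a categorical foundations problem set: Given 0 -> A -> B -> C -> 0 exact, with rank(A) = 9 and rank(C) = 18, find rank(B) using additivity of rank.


For a short exact sequence 0 -> A -> B -> C -> 0,
rank is additive: rank(B) = rank(A) + rank(C).
rank(B) = 9 + 18 = 27

27


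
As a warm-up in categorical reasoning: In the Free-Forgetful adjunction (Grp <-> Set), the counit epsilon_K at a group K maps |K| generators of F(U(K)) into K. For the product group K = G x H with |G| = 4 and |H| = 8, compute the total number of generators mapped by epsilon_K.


The counit epsilon_K: F(U(K)) -> K of the Free-Forgetful adjunction
maps |K| generators of F(U(K)) into K. For K = G x H (the product group),
|G x H| = |G| * |H|.
Total generators mapped = 4 * 8 = 32.

32


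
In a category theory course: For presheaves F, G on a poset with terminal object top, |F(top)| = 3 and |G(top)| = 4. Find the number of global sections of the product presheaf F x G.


Global sections of a presheaf on a poset with terminal top satisfy
Gamma(H) ~ H(top). Presheaves admit pointwise products, so
(F x G)(top) = F(top) x G(top) (Cartesian product).
|Gamma(F x G)| = |F(top)| * |G(top)| = 3 * 4 = 12.

12


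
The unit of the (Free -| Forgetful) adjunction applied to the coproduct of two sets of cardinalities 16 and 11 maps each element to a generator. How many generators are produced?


The unit eta_X: X -> U(F(X)) of the Free-Forgetful adjunction
maps each element of X to a generator of F(X). For X = S + T (disjoint
union in Set), |S + T| = |S| + |T|.
Total mappings = 16 + 11 = 27.

27


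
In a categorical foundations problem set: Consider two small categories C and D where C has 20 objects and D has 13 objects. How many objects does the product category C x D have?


The product category C x D has objects that are pairs (c, d).
Number of pairs = |Ob(C)| * |Ob(D)| = 20 * 13 = 260

260


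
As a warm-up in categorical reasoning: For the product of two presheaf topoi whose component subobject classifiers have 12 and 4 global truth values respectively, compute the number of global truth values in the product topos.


In a product of presheaf topoi E_1 x E_2, the subobject classifier
is Omega = Omega_1 x Omega_2 (componentwise), so
|Omega(top)| = |Omega_1(top_1)| * |Omega_2(top_2)|.
= 12 * 4 = 48.

48


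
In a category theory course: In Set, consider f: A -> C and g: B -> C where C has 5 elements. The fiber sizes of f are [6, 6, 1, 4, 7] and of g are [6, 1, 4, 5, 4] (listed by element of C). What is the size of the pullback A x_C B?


The pullback A x_C B consists of pairs (a, b) with f(a) = g(b).
For each element c in C, the fiber product has |f^-1(c)| * |g^-1(c)| elements.
Summing over C: 6 * 6 + 6 * 1 + 1 * 4 + 4 * 5 + 7 * 4
= 36 + 6 + 4 + 20 + 28 = 94

94


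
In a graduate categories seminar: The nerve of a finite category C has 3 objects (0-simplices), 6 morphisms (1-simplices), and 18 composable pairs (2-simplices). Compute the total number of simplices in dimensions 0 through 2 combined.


The 2-skeleton of the nerve N(C) consists of simplices in dimensions 0, 1, 2:
  |N(C)_0| = 3 (objects)
  |N(C)_1| = 6 (morphisms)
  |N(C)_2| = 18 (composable pairs)
Total = 3 + 6 + 18 = 27

27


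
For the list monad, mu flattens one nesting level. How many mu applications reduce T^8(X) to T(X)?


Each application of mu: T^2 -> T removes one layer of nesting.
Starting at depth 8 (i.e., T^8(X)), we need to reach T(X).
Number of mu applications = 8 - 1 = 7

7


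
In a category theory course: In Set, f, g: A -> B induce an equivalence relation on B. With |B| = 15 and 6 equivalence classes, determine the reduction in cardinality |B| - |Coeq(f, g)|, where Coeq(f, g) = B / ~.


The coequalizer Coeq(f, g) = B / ~ has one element per equivalence class.
|B| = 15, |Coeq(f, g)| = 6.
|B| - |Coeq(f, g)| = 15 - 6 = 9.

9


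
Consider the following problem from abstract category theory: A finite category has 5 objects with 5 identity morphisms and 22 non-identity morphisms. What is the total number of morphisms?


Each object has an identity morphism, giving 5 identities.
Adding the 22 non-identity morphisms:
Total = 5 + 22 = 27

27


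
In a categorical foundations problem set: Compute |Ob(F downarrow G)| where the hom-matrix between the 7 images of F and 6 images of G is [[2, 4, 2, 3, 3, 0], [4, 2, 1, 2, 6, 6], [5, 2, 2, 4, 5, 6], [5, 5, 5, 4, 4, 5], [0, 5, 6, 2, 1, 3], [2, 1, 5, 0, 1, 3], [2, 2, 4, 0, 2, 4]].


Objects of (F downarrow G) are triples (a, b, h: F(a)->G(b)).
The count equals the sum of all entries in the hom-matrix.
sum(row 0) = 14
sum(row 1) = 21
sum(row 2) = 24
sum(row 3) = 28
sum(row 4) = 17
sum(row 5) = 12
sum(row 6) = 14
Grand total = 130

130


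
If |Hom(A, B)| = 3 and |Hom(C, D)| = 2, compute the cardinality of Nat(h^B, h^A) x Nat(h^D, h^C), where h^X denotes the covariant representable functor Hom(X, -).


By the Yoneda lemma, Nat(h^B, h^A) is isomorphic to Hom(A, B),
so |Nat(h^B, h^A)| = |Hom(A, B)| and |Nat(h^D, h^C)| = |Hom(C, D)|.
|Hom(A, B)| = 3, |Hom(C, D)| = 2.
|Nat(h^B, h^A) x Nat(h^D, h^C)| = 3 * 2 = 6

6


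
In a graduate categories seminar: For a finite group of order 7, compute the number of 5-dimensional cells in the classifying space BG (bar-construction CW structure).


In the bar-construction CW model of BG, the n-cells are indexed by
n-tuples [g_1|...|g_n] of non-identity elements of G (degenerate
simplices with some g_i = e do not contribute cells), so there are
(|G| - 1)^n n-cells.
For dim = 5 with |G| = 7:
cells = (7 - 1)^5 = 6^5 = 7776

7776


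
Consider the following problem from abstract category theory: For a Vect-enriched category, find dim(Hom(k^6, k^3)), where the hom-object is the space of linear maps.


In Vect-enriched categories, Hom(k^n, k^m) is the space of m x n matrices.
dim(Hom(k^6, k^3)) = 3 * 6 = 18

18


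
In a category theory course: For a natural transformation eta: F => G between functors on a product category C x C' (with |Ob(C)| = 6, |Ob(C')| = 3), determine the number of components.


A natural transformation eta: F => G assigns one component morphism per
object of the domain category.
The domain is the product category C x C', so
|Ob(C x C')| = |Ob(C)| * |Ob(C')| = 6 * 3 = 18.
Therefore eta has 18 component morphisms.

18


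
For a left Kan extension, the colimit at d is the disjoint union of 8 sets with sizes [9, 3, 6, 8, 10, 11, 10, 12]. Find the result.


Pointwise, the left Kan extension (Lan_F H)(d) is the colimit, indexed
by the comma category (F downarrow d), of H composed with the
projection (F downarrow d) -> C. Here that colimit is given
as a coproduct (disjoint union) of sets, so its cardinality is the
sum of the sizes of the summands.
Coproduct of sets with sizes: 9 + 3 + 6 + 8 + 10 + 11 + 10 + 12
= 69

69


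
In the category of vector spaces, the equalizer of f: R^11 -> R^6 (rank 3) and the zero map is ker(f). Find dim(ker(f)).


The equalizer of f and the zero map is ker(f).
By the rank-nullity theorem: dim(ker(f)) = dim(domain) - rank(f).
dim(ker(f)) = 11 - 3 = 8

8


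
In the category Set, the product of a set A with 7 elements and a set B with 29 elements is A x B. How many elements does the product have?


In Set, the product A x B is the Cartesian product.
By the universal property, |A x B| = |A| * |B|.
|A x B| = 7 * 29 = 203

203


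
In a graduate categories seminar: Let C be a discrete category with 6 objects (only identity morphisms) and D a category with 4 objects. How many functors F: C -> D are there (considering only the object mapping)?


A functor from a discrete category C to D is determined by
where each object maps. Each of the 6 objects of C can map
to any of the 4 objects of D independently.
Number of functors = 4^6 = 4096

4096


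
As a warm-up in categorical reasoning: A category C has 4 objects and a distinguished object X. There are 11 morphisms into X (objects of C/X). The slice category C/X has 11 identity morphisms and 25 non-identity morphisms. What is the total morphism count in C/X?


In the slice category C/X, objects are morphisms to X.
Identity morphisms: 11 (one per object of C/X).
Non-identity morphisms: 25.
Total = 11 + 25 = 36

36


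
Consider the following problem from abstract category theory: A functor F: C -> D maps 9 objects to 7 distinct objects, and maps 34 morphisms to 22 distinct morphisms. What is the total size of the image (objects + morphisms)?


The image of F consists of distinct objects and distinct morphisms.
|Im(F)| on objects = 7
|Im(F)| on morphisms = 22
Total image cardinality = 7 + 22 = 29

29


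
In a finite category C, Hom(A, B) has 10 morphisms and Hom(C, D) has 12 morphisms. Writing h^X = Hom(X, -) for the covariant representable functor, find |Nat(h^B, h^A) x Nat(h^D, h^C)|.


By the Yoneda lemma, Nat(h^B, h^A) is isomorphic to Hom(A, B),
so |Nat(h^B, h^A)| = |Hom(A, B)| and |Nat(h^D, h^C)| = |Hom(C, D)|.
|Hom(A, B)| = 10, |Hom(C, D)| = 12.
|Nat(h^B, h^A) x Nat(h^D, h^C)| = 10 * 12 = 120

120


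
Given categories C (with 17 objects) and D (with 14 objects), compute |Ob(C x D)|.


The product category C x D has objects that are pairs (c, d).
Number of pairs = |Ob(C)| * |Ob(D)| = 17 * 14 = 238

238


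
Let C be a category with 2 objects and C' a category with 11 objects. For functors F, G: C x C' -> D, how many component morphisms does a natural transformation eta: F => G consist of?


A natural transformation eta: F => G assigns one component morphism per
object of the domain category.
The domain is the product category C x C', so
|Ob(C x C')| = |Ob(C)| * |Ob(C')| = 2 * 11 = 22.
Therefore eta has 22 component morphisms.

22


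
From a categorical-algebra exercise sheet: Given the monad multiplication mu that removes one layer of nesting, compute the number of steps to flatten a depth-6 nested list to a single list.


Each application of mu: T^2 -> T removes one layer of nesting.
Starting at depth 6 (i.e., T^6(X)), we need to reach T(X).
Number of mu applications = 6 - 1 = 5

5


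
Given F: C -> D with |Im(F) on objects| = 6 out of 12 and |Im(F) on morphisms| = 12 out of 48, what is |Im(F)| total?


The image of F consists of distinct objects and distinct morphisms.
|Im(F)| on objects = 6
|Im(F)| on morphisms = 12
Total image cardinality = 6 + 12 = 18

18


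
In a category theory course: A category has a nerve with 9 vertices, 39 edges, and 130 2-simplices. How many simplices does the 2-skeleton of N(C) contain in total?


The 2-skeleton of the nerve N(C) consists of simplices in dimensions 0, 1, 2:
  |N(C)_0| = 9 (objects)
  |N(C)_1| = 39 (morphisms)
  |N(C)_2| = 130 (composable pairs)
Total = 9 + 39 + 130 = 178

178


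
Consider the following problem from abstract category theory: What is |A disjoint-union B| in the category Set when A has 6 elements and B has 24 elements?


In Set, the coproduct A + B is the disjoint union.
|A + B| = |A| + |B| = 6 + 24 = 30

30


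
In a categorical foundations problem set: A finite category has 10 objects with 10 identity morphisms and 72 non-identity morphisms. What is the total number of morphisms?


Each object has an identity morphism, giving 10 identities.
Adding the 72 non-identity morphisms:
Total = 10 + 72 = 82

82


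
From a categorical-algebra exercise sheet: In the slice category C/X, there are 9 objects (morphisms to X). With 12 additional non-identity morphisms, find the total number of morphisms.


In the slice category C/X, objects are morphisms to X.
Identity morphisms: 9 (one per object of C/X).
Non-identity morphisms: 12.
Total = 9 + 12 = 21

21


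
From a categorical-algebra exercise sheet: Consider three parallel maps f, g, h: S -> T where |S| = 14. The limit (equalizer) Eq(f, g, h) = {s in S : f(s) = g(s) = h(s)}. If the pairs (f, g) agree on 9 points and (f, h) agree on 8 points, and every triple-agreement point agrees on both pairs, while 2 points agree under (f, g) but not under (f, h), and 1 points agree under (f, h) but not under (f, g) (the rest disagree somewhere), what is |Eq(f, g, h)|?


Eq(f, g, h) is the triple-agreement set: points in S where all three
maps take the same value. Using inclusion-exclusion on the pairwise data:
Pair (f, g) agrees on 9 points; pair (f, h) on 8 points.
Points agreeing under (f, g) but not (f, h) = 2; under (f, h) but not (f, g) = 1.
Triple-agreement = agreement-in-(f, g) minus points that agree under (f, g) but not (f, h):
|Eq(f, g, h)| = 9 - 2 = 7
(cross-check via (f, h): 8 - 1 = 7.)

7


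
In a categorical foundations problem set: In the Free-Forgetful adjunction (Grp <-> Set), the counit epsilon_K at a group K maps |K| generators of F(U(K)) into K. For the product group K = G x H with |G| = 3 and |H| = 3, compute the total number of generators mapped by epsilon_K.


The counit epsilon_K: F(U(K)) -> K of the Free-Forgetful adjunction
maps |K| generators of F(U(K)) into K. For K = G x H (the product group),
|G x H| = |G| * |H|.
Total generators mapped = 3 * 3 = 9.

9


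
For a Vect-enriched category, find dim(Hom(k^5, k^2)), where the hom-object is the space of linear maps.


In Vect-enriched categories, Hom(k^n, k^m) is the space of m x n matrices.
dim(Hom(k^5, k^2)) = 2 * 5 = 10

10


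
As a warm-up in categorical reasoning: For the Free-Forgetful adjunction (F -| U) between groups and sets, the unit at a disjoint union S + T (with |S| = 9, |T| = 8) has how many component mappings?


The unit eta_X: X -> U(F(X)) of the Free-Forgetful adjunction
maps each element of X to a generator of F(X). For X = S + T (disjoint
union in Set), |S + T| = |S| + |T|.
Total mappings = 9 + 8 = 17.

17


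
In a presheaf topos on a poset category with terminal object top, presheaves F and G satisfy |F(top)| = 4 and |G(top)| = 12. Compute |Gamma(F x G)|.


Global sections of a presheaf on a poset with terminal top satisfy
Gamma(H) ~ H(top). Presheaves admit pointwise products, so
(F x G)(top) = F(top) x G(top) (Cartesian product).
|Gamma(F x G)| = |F(top)| * |G(top)| = 4 * 12 = 48.

48


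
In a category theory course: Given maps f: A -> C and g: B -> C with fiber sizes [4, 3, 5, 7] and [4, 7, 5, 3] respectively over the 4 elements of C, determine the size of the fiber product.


The pullback A x_C B consists of pairs (a, b) with f(a) = g(b).
For each element c in C, the fiber product has |f^-1(c)| * |g^-1(c)| elements.
Summing over C: 4 * 4 + 3 * 7 + 5 * 5 + 7 * 3
= 16 + 21 + 25 + 21 = 83

83


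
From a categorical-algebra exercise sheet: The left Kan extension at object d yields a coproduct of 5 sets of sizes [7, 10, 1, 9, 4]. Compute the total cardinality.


Pointwise, the left Kan extension (Lan_F H)(d) is the colimit, indexed
by the comma category (F downarrow d), of H composed with the
projection (F downarrow d) -> C. Here that colimit is given
as a coproduct (disjoint union) of sets, so its cardinality is the
sum of the sizes of the summands.
Coproduct of sets with sizes: 7 + 10 + 1 + 9 + 4
= 31

31


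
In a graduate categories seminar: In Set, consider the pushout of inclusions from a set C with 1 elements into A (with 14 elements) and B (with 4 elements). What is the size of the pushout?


The pushout A +_C B identifies the images of C in A and B.
|A +_C B| = |A| + |B| - |C| (for injections).
= 14 + 4 - 1 = 17

17


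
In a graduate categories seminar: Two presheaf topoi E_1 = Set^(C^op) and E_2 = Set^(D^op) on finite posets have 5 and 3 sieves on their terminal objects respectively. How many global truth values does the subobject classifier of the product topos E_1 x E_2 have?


In a product of presheaf topoi E_1 x E_2, the subobject classifier
is Omega = Omega_1 x Omega_2 (componentwise), so
|Omega(top)| = |Omega_1(top_1)| * |Omega_2(top_2)|.
= 5 * 3 = 15.

15


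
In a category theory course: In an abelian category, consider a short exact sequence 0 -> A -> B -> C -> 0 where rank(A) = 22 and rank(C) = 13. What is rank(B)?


For a short exact sequence 0 -> A -> B -> C -> 0,
rank is additive: rank(B) = rank(A) + rank(C).
rank(B) = 22 + 13 = 35

35


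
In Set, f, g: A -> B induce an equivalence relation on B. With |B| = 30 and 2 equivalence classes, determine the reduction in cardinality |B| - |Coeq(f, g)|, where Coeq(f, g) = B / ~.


The coequalizer Coeq(f, g) = B / ~ has one element per equivalence class.
|B| = 30, |Coeq(f, g)| = 2.
|B| - |Coeq(f, g)| = 30 - 2 = 28.

28


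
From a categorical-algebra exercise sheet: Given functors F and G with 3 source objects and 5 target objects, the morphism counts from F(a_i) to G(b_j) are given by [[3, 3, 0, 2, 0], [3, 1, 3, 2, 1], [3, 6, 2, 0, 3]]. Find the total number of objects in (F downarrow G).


Objects of (F downarrow G) are triples (a, b, h: F(a)->G(b)).
The count equals the sum of all entries in the hom-matrix.
sum(row 0) = 8
sum(row 1) = 10
sum(row 2) = 14
Grand total = 32

32


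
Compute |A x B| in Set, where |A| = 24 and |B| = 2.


In Set, the product A x B is the Cartesian product.
By the universal property, |A x B| = |A| * |B|.
|A x B| = 24 * 2 = 48

48


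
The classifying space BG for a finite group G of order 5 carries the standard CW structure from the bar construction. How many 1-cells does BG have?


In the bar-construction CW model of BG, the n-cells are indexed by
n-tuples [g_1|...|g_n] of non-identity elements of G (degenerate
simplices with some g_i = e do not contribute cells), so there are
(|G| - 1)^n n-cells.
For dim = 1 with |G| = 5:
cells = (5 - 1)^1 = 4^1 = 4

4


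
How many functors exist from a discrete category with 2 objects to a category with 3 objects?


A functor from a discrete category C to D is determined by
where each object maps. Each of the 2 objects of C can map
to any of the 3 objects of D independently.
Number of functors = 3^2 = 9

9


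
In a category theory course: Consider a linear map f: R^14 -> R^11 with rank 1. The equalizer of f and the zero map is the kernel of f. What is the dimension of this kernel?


The equalizer of f and the zero map is ker(f).
By the rank-nullity theorem: dim(ker(f)) = dim(domain) - rank(f).
dim(ker(f)) = 14 - 1 = 13

13


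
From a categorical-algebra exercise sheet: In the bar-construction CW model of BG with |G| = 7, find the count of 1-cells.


In the bar-construction CW model of BG, the n-cells are indexed by
n-tuples [g_1|...|g_n] of non-identity elements of G (degenerate
simplices with some g_i = e do not contribute cells), so there are
(|G| - 1)^n n-cells.
For dim = 1 with |G| = 7:
cells = (7 - 1)^1 = 6^1 = 6

6


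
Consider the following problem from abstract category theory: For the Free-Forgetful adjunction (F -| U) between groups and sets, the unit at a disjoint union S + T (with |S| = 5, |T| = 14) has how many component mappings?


The unit eta_X: X -> U(F(X)) of the Free-Forgetful adjunction
maps each element of X to a generator of F(X). For X = S + T (disjoint
union in Set), |S + T| = |S| + |T|.
Total mappings = 5 + 14 = 19.

19


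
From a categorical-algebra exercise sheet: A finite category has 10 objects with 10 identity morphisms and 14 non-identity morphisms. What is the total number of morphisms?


Each object has an identity morphism, giving 10 identities.
Adding the 14 non-identity morphisms:
Total = 10 + 14 = 24

24


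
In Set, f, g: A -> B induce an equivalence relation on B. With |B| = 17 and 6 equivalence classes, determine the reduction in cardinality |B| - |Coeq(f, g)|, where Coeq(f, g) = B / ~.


The coequalizer Coeq(f, g) = B / ~ has one element per equivalence class.
|B| = 17, |Coeq(f, g)| = 6.
|B| - |Coeq(f, g)| = 17 - 6 = 11.

11


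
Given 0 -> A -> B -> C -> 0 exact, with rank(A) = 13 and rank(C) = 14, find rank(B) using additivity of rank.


For a short exact sequence 0 -> A -> B -> C -> 0,
rank is additive: rank(B) = rank(A) + rank(C).
rank(B) = 13 + 14 = 27

27


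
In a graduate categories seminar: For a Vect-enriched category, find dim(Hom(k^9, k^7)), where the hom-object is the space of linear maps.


In Vect-enriched categories, Hom(k^n, k^m) is the space of m x n matrices.
dim(Hom(k^9, k^7)) = 7 * 9 = 63

63


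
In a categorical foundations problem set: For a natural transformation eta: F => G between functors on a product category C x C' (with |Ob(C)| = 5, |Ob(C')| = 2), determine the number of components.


A natural transformation eta: F => G assigns one component morphism per
object of the domain category.
The domain is the product category C x C', so
|Ob(C x C')| = |Ob(C)| * |Ob(C')| = 5 * 2 = 10.
Therefore eta has 10 component morphisms.

10


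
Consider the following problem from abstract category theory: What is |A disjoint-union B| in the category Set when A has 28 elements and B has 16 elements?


In Set, the coproduct A + B is the disjoint union.
|A + B| = |A| + |B| = 28 + 16 = 44

44


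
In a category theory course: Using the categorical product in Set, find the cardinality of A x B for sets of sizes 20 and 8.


In Set, the product A x B is the Cartesian product.
By the universal property, |A x B| = |A| * |B|.
|A x B| = 20 * 8 = 160

160
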